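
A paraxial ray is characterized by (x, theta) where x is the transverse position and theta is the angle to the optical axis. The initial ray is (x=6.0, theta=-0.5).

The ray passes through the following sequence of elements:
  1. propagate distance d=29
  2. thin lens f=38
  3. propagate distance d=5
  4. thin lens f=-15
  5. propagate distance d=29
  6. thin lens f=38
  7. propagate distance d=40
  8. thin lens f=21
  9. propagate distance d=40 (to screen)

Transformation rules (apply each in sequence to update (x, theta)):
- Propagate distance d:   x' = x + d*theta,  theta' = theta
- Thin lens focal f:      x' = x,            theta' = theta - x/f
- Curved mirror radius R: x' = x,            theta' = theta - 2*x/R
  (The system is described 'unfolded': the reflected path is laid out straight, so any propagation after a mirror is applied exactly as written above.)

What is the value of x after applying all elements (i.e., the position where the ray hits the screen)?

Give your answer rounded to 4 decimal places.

Answer: 33.6223

Derivation:
Initial: x=6.0000 theta=-0.5000
After 1 (propagate distance d=29): x=-8.5000 theta=-0.5000
After 2 (thin lens f=38): x=-8.5000 theta=-21/76 (≈-0.2763)
After 3 (propagate distance d=5): x=-751/76 (≈-9.8816) theta=-21/76 (≈-0.2763)
After 4 (thin lens f=-15): x=-751/76 (≈-9.8816) theta=-533/570 (≈-0.9351)
After 5 (propagate distance d=29): x=-42179/1140 (≈-36.9991) theta=-533/570 (≈-0.9351)
After 6 (thin lens f=38): x=-42179/1140 (≈-36.9991) theta=557/14440 (≈0.0386)
After 7 (propagate distance d=40): x=-767981/21660 (≈-35.4562) theta=557/14440 (≈0.0386)
After 8 (thin lens f=21): x=-767981/21660 (≈-35.4562) theta=82687/47880 (≈1.7270)
After 9 (propagate distance d=40 (to screen)): x=15293459/454860 (≈33.6223) theta=82687/47880 (≈1.7270)
Rounded to 4 decimal places: x = 33.6223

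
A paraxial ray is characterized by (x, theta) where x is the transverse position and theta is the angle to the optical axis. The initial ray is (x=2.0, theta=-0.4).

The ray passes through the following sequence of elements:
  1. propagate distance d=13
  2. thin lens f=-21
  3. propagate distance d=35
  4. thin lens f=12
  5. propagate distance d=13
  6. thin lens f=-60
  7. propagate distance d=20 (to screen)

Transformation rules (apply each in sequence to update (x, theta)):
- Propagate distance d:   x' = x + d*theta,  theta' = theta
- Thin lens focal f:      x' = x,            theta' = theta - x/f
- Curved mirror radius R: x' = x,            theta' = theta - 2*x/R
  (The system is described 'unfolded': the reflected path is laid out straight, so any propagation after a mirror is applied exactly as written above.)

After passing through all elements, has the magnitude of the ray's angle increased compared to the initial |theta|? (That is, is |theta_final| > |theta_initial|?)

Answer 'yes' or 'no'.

Answer: yes

Derivation:
Initial: x=2.0000 theta=-0.4000
After 1 (propagate distance d=13): x=-3.2000 theta=-0.4000
After 2 (thin lens f=-21): x=-3.2000 theta=-58/105 (≈-0.5524)
After 3 (propagate distance d=35): x=-338/15 (≈-22.5333) theta=-58/105 (≈-0.5524)
After 4 (thin lens f=12): x=-338/15 (≈-22.5333) theta=167/126 (≈1.3254)
After 5 (propagate distance d=13): x=-3341/630 (≈-5.3032) theta=167/126 (≈1.3254)
After 6 (thin lens f=-60): x=-3341/630 (≈-5.3032) theta=46759/37800 (≈1.2370)
After 7 (propagate distance d=20 (to screen)): x=2624/135 (≈19.4370) theta=46759/37800 (≈1.2370)
|theta_initial|=0.4000 |theta_final|=46759/37800 (≈1.2370) -> increased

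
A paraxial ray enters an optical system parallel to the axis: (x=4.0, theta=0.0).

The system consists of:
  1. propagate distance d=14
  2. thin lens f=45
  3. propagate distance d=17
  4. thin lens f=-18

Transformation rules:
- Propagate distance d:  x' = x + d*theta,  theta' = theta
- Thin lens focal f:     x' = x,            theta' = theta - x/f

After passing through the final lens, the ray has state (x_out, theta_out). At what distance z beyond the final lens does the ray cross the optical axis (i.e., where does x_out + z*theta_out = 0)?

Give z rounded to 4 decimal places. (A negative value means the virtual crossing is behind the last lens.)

Answer: -50.4000

Derivation:
Initial: x=4.0000 theta=0.0000
After 1 (propagate distance d=14): x=4.0000 theta=0.0000
After 2 (thin lens f=45): x=4.0000 theta=-4/45 (≈-0.0889)
After 3 (propagate distance d=17): x=112/45 (≈2.4889) theta=-4/45 (≈-0.0889)
After 4 (thin lens f=-18): x=112/45 (≈2.4889) theta=4/81 (≈0.0494)
z_focus = -x_out/theta_out = -(112/45)/(4/81) = -50.4000
Rounded to 4 decimal places: z = -50.4000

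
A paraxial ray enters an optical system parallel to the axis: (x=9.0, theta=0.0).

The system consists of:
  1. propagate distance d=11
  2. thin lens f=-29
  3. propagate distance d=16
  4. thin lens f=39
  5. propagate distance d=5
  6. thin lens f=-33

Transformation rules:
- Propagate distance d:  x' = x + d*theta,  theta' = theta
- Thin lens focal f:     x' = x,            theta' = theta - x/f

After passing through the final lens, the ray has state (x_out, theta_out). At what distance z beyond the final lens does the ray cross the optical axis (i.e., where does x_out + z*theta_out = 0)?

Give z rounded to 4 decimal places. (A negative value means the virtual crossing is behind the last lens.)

Answer: -37.2790

Derivation:
Initial: x=9.0000 theta=0.0000
After 1 (propagate distance d=11): x=9.0000 theta=0.0000
After 2 (thin lens f=-29): x=9.0000 theta=9/29 (≈0.3103)
After 3 (propagate distance d=16): x=405/29 (≈13.9655) theta=9/29 (≈0.3103)
After 4 (thin lens f=39): x=405/29 (≈13.9655) theta=-18/377 (≈-0.0477)
After 5 (propagate distance d=5): x=5175/377 (≈13.7268) theta=-18/377 (≈-0.0477)
After 6 (thin lens f=-33): x=5175/377 (≈13.7268) theta=1527/4147 (≈0.3682)
z_focus = -x_out/theta_out = -(5175/377)/(1527/4147) = -18975/509 ≈ -37.2790
Rounded to 4 decimal places: z = -37.2790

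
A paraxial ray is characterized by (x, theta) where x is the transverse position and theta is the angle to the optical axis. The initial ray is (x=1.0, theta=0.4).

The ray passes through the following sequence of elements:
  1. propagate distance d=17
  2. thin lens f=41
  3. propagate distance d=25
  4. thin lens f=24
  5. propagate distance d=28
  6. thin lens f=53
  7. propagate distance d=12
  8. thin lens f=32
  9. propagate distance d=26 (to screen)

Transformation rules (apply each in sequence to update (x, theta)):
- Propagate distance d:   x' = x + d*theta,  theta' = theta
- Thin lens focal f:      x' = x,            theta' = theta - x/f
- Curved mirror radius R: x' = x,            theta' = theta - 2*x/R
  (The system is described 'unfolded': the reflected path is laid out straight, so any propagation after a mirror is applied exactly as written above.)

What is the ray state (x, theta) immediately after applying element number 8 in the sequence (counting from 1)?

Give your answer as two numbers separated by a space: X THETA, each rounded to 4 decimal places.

Initial: x=1.0000 theta=0.4000
After 1 (propagate distance d=17): x=7.8000 theta=0.4000
After 2 (thin lens f=41): x=7.8000 theta=43/205 (≈0.2098)
After 3 (propagate distance d=25): x=2674/205 (≈13.0439) theta=43/205 (≈0.2098)
After 4 (thin lens f=24): x=2674/205 (≈13.0439) theta=-821/2460 (≈-0.3337)
After 5 (propagate distance d=28): x=455/123 (≈3.6992) theta=-821/2460 (≈-0.3337)
After 6 (thin lens f=53): x=455/123 (≈3.6992) theta=-52613/130380 (≈-0.4035)
After 7 (propagate distance d=12): x=-37264/32595 (≈-1.1432) theta=-52613/130380 (≈-0.4035)
After 8 (thin lens f=32): x=-37264/32595 (≈-1.1432) theta=-3197/8692 (≈-0.3678)
Rounded to 4 decimal places: x = -1.1432, theta = -0.3678

Answer: -1.1432 -0.3678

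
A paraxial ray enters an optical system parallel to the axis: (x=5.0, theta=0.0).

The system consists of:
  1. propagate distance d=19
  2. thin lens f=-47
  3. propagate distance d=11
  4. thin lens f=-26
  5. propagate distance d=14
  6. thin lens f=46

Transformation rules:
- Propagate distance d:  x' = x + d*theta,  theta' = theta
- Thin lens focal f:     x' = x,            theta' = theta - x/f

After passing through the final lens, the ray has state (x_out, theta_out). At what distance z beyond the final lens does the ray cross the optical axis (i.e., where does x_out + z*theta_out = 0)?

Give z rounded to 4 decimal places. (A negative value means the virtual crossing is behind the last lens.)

Answer: -104.6305

Derivation:
Initial: x=5.0000 theta=0.0000
After 1 (propagate distance d=19): x=5.0000 theta=0.0000
After 2 (thin lens f=-47): x=5.0000 theta=5/47 (≈0.1064)
After 3 (propagate distance d=11): x=290/47 (≈6.1702) theta=5/47 (≈0.1064)
After 4 (thin lens f=-26): x=290/47 (≈6.1702) theta=210/611 (≈0.3437)
After 5 (propagate distance d=14): x=6710/611 (≈10.9820) theta=210/611 (≈0.3437)
After 6 (thin lens f=46): x=6710/611 (≈10.9820) theta=1475/14053 (≈0.1050)
z_focus = -x_out/theta_out = -(6710/611)/(1475/14053) = -30866/295 ≈ -104.6305
Rounded to 4 decimal places: z = -104.6305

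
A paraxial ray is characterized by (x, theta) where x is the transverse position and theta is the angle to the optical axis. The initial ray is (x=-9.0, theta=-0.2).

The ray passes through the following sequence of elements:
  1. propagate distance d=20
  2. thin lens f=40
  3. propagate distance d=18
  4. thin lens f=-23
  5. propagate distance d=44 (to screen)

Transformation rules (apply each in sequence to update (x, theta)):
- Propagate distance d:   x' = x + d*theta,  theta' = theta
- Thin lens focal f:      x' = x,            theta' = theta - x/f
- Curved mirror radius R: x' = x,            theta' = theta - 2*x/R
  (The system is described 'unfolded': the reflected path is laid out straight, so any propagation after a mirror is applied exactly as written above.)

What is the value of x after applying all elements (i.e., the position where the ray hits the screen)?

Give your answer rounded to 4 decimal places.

Initial: x=-9.0000 theta=-0.2000
After 1 (propagate distance d=20): x=-13.0000 theta=-0.2000
After 2 (thin lens f=40): x=-13.0000 theta=0.1250
After 3 (propagate distance d=18): x=-10.7500 theta=0.1250
After 4 (thin lens f=-23): x=-10.7500 theta=-63/184 (≈-0.3424)
After 5 (propagate distance d=44 (to screen)): x=-2375/92 (≈-25.8152) theta=-63/184 (≈-0.3424)
Rounded to 4 decimal places: x = -25.8152

Answer: -25.8152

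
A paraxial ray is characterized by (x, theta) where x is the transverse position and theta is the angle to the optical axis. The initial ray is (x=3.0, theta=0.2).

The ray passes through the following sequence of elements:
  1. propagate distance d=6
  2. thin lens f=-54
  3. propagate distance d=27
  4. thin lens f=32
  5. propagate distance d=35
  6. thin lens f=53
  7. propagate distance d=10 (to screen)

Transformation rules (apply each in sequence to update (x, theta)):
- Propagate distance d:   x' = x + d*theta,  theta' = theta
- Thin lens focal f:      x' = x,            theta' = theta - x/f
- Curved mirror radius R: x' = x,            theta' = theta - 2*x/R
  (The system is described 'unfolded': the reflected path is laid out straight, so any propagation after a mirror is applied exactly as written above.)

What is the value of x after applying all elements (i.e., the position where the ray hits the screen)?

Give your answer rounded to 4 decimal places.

Initial: x=3.0000 theta=0.2000
After 1 (propagate distance d=6): x=4.2000 theta=0.2000
After 2 (thin lens f=-54): x=4.2000 theta=5/18 (≈0.2778)
After 3 (propagate distance d=27): x=11.7000 theta=5/18 (≈0.2778)
After 4 (thin lens f=32): x=11.7000 theta=-253/2880 (≈-0.0878)
After 5 (propagate distance d=35): x=24841/2880 (≈8.6253) theta=-253/2880 (≈-0.0878)
After 6 (thin lens f=53): x=24841/2880 (≈8.6253) theta=-425/1696 (≈-0.2506)
After 7 (propagate distance d=10 (to screen)): x=934073/152640 (≈6.1195) theta=-425/1696 (≈-0.2506)
Rounded to 4 decimal places: x = 6.1195

Answer: 6.1195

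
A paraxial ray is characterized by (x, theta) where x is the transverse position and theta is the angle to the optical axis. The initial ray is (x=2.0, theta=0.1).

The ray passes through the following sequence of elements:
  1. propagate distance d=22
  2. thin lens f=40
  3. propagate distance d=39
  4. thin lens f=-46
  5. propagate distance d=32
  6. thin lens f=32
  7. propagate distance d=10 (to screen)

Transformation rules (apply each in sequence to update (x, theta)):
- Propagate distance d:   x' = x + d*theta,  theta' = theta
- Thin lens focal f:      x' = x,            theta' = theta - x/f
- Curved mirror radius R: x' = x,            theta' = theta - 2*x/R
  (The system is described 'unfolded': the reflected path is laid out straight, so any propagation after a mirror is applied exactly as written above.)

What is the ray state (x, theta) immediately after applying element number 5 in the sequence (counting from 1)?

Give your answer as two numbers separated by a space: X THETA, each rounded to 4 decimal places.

Answer: 6.6311 0.0821

Derivation:
Initial: x=2.0000 theta=0.1000
After 1 (propagate distance d=22): x=4.2000 theta=0.1000
After 2 (thin lens f=40): x=4.2000 theta=-0.0050
After 3 (propagate distance d=39): x=4.0050 theta=-0.0050
After 4 (thin lens f=-46): x=4.0050 theta=151/1840 (≈0.0821)
After 5 (propagate distance d=32): x=30503/4600 (≈6.6311) theta=151/1840 (≈0.0821)
Rounded to 4 decimal places: x = 6.6311, theta = 0.0821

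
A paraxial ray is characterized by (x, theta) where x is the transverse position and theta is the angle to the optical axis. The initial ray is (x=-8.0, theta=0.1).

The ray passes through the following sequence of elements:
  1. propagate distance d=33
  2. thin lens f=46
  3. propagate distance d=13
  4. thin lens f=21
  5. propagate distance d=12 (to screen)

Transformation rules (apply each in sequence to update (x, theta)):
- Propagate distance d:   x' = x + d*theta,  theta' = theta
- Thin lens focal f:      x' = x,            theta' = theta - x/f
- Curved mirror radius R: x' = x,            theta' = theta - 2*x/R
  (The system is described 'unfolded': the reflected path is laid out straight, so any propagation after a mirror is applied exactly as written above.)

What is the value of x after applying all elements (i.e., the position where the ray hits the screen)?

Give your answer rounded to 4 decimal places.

Initial: x=-8.0000 theta=0.1000
After 1 (propagate distance d=33): x=-4.7000 theta=0.1000
After 2 (thin lens f=46): x=-4.7000 theta=93/460 (≈0.2022)
After 3 (propagate distance d=13): x=-953/460 (≈-2.0717) theta=93/460 (≈0.2022)
After 4 (thin lens f=21): x=-953/460 (≈-2.0717) theta=1453/4830 (≈0.3008)
After 5 (propagate distance d=12 (to screen)): x=4953/3220 (≈1.5382) theta=1453/4830 (≈0.3008)
Rounded to 4 decimal places: x = 1.5382

Answer: 1.5382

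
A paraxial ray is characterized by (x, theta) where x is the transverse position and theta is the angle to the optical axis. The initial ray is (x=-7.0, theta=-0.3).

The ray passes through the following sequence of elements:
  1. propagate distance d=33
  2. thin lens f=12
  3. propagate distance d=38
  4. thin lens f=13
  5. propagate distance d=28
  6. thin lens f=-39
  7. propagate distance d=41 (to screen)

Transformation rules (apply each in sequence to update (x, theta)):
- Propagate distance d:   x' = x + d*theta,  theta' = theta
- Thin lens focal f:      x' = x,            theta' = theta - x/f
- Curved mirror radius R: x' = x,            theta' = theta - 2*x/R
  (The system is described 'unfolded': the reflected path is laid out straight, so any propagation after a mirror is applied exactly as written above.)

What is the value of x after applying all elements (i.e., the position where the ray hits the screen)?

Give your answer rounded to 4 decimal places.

Answer: -30.1141

Derivation:
Initial: x=-7.0000 theta=-0.3000
After 1 (propagate distance d=33): x=-16.9000 theta=-0.3000
After 2 (thin lens f=12): x=-16.9000 theta=133/120 (≈1.1083)
After 3 (propagate distance d=38): x=1513/60 (≈25.2167) theta=133/120 (≈1.1083)
After 4 (thin lens f=13): x=1513/60 (≈25.2167) theta=-1297/1560 (≈-0.8314)
After 5 (propagate distance d=28): x=1511/780 (≈1.9372) theta=-1297/1560 (≈-0.8314)
After 6 (thin lens f=-39): x=1511/780 (≈1.9372) theta=-47561/60840 (≈-0.7817)
After 7 (propagate distance d=41 (to screen)): x=-1832143/60840 (≈-30.1141) theta=-47561/60840 (≈-0.7817)
Rounded to 4 decimal places: x = -30.1141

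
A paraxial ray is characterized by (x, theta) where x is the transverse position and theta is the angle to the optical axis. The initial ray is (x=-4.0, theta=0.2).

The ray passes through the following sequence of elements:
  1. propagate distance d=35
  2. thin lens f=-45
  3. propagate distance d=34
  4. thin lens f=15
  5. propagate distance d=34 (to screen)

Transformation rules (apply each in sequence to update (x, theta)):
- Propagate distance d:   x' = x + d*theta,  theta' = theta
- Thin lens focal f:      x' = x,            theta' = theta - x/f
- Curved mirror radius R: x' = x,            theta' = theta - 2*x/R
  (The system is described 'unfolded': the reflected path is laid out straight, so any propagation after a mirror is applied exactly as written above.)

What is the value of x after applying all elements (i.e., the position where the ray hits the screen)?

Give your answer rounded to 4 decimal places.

Answer: -6.2178

Derivation:
Initial: x=-4.0000 theta=0.2000
After 1 (propagate distance d=35): x=3.0000 theta=0.2000
After 2 (thin lens f=-45): x=3.0000 theta=4/15 (≈0.2667)
After 3 (propagate distance d=34): x=181/15 (≈12.0667) theta=4/15 (≈0.2667)
After 4 (thin lens f=15): x=181/15 (≈12.0667) theta=-121/225 (≈-0.5378)
After 5 (propagate distance d=34 (to screen)): x=-1399/225 (≈-6.2178) theta=-121/225 (≈-0.5378)
Rounded to 4 decimal places: x = -6.2178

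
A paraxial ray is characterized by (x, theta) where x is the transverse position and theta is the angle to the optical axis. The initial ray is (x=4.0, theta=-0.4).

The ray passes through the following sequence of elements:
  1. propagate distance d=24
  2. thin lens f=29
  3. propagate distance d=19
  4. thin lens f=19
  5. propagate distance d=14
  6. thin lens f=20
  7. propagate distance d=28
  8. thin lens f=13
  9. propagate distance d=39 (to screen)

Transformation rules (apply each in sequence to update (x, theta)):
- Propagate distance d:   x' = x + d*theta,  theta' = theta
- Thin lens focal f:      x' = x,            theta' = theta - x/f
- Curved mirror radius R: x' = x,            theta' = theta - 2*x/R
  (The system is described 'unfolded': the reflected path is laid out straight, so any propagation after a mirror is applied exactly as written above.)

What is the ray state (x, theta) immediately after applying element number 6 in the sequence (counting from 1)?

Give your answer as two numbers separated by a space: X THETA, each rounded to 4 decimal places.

Initial: x=4.0000 theta=-0.4000
After 1 (propagate distance d=24): x=-5.6000 theta=-0.4000
After 2 (thin lens f=29): x=-5.6000 theta=-6/29 (≈-0.2069)
After 3 (propagate distance d=19): x=-1382/145 (≈-9.5310) theta=-6/29 (≈-0.2069)
After 4 (thin lens f=19): x=-1382/145 (≈-9.5310) theta=28/95 (≈0.2947)
After 5 (propagate distance d=14): x=-2978/551 (≈-5.4047) theta=28/95 (≈0.2947)
After 6 (thin lens f=20): x=-2978/551 (≈-5.4047) theta=3113/5510 (≈0.5650)
Rounded to 4 decimal places: x = -5.4047, theta = 0.5650

Answer: -5.4047 0.5650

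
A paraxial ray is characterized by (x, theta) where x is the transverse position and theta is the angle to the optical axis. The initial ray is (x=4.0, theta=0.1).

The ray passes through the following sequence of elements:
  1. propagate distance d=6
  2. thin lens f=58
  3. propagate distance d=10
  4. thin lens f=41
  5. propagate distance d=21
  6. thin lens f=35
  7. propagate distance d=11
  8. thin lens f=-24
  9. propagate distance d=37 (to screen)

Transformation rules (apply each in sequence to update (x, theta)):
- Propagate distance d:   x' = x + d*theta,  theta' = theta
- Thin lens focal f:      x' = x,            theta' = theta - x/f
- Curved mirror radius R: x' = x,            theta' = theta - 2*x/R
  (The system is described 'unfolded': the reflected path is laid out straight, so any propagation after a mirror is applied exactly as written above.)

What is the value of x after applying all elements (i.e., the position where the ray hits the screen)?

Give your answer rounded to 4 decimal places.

Initial: x=4.0000 theta=0.1000
After 1 (propagate distance d=6): x=4.6000 theta=0.1000
After 2 (thin lens f=58): x=4.6000 theta=3/145 (≈0.0207)
After 3 (propagate distance d=10): x=697/145 (≈4.8069) theta=3/145 (≈0.0207)
After 4 (thin lens f=41): x=697/145 (≈4.8069) theta=-14/145 (≈-0.0966)
After 5 (propagate distance d=21): x=403/145 (≈2.7793) theta=-14/145 (≈-0.0966)
After 6 (thin lens f=35): x=403/145 (≈2.7793) theta=-893/5075 (≈-0.1760)
After 7 (propagate distance d=11): x=4282/5075 (≈0.8437) theta=-893/5075 (≈-0.1760)
After 8 (thin lens f=-24): x=4282/5075 (≈0.8437) theta=-49/348 (≈-0.1408)
After 9 (propagate distance d=37 (to screen)): x=-265891/60900 (≈-4.3660) theta=-49/348 (≈-0.1408)
Rounded to 4 decimal places: x = -4.3660

Answer: -4.3660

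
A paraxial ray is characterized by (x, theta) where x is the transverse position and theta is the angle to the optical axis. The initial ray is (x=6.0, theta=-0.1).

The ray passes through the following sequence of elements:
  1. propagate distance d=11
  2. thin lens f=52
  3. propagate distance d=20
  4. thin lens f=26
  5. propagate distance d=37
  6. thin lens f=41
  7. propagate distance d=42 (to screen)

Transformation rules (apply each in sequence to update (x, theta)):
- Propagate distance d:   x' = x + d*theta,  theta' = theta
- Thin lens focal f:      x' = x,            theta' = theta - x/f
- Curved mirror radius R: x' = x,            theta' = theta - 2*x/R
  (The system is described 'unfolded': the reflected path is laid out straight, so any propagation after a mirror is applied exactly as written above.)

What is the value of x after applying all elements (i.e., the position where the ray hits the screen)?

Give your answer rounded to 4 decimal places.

Initial: x=6.0000 theta=-0.1000
After 1 (propagate distance d=11): x=4.9000 theta=-0.1000
After 2 (thin lens f=52): x=4.9000 theta=-101/520 (≈-0.1942)
After 3 (propagate distance d=20): x=66/65 (≈1.0154) theta=-101/520 (≈-0.1942)
After 4 (thin lens f=26): x=66/65 (≈1.0154) theta=-1577/6760 (≈-0.2333)
After 5 (propagate distance d=37): x=-10297/1352 (≈-7.6161) theta=-1577/6760 (≈-0.2333)
After 6 (thin lens f=41): x=-10297/1352 (≈-7.6161) theta=-3293/69290 (≈-0.0475)
After 7 (propagate distance d=42 (to screen)): x=-2664109/277160 (≈-9.6122) theta=-3293/69290 (≈-0.0475)
Rounded to 4 decimal places: x = -9.6122

Answer: -9.6122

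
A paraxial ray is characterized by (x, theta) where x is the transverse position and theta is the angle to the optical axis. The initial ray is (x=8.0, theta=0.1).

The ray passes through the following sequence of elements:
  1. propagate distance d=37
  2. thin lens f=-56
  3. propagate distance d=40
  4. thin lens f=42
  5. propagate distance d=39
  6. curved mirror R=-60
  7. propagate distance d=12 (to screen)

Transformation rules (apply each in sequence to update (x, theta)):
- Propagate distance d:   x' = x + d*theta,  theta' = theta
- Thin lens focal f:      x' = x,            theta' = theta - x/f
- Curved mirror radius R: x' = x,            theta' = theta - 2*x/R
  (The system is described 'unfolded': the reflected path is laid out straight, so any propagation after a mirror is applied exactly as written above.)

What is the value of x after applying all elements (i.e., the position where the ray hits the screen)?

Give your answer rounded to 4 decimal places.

Answer: 16.1069

Derivation:
Initial: x=8.0000 theta=0.1000
After 1 (propagate distance d=37): x=11.7000 theta=0.1000
After 2 (thin lens f=-56): x=11.7000 theta=173/560 (≈0.3089)
After 3 (propagate distance d=40): x=842/35 (≈24.0571) theta=173/560 (≈0.3089)
After 4 (thin lens f=42): x=842/35 (≈24.0571) theta=-3103/11760 (≈-0.2639)
After 5 (propagate distance d=39): x=10793/784 (≈13.7666) theta=-3103/11760 (≈-0.2639)
After 6 (curved mirror R=-60): x=10793/784 (≈13.7666) theta=1529/7840 (≈0.1950)
After 7 (propagate distance d=12 (to screen)): x=63139/3920 (≈16.1069) theta=1529/7840 (≈0.1950)
Rounded to 4 decimal places: x = 16.1069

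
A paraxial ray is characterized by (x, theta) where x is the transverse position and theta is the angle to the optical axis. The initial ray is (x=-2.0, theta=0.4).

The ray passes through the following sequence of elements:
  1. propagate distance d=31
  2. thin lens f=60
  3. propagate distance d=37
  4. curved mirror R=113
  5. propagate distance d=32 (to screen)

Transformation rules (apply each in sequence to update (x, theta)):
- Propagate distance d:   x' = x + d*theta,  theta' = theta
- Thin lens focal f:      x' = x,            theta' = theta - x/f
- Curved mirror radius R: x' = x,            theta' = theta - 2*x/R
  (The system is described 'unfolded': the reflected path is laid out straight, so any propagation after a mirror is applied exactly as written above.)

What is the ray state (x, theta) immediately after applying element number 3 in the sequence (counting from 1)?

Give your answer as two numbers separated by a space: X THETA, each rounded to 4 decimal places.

Answer: 18.7867 0.2267

Derivation:
Initial: x=-2.0000 theta=0.4000
After 1 (propagate distance d=31): x=10.4000 theta=0.4000
After 2 (thin lens f=60): x=10.4000 theta=17/75 (≈0.2267)
After 3 (propagate distance d=37): x=1409/75 (≈18.7867) theta=17/75 (≈0.2267)
Rounded to 4 decimal places: x = 18.7867, theta = 0.2267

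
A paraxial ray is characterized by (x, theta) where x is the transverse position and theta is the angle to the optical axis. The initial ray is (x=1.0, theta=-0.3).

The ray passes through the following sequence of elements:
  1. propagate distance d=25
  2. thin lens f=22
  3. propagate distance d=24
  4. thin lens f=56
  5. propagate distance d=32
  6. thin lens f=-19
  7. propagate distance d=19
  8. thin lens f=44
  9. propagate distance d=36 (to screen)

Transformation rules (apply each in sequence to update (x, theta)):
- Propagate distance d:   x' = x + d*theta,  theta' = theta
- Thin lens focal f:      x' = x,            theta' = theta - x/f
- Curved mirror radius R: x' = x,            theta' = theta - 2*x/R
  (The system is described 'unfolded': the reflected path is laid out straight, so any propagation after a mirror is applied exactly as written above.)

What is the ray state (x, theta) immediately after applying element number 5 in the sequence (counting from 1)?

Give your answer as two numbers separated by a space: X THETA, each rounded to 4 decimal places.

Answer: -2.9779 0.1135

Derivation:
Initial: x=1.0000 theta=-0.3000
After 1 (propagate distance d=25): x=-6.5000 theta=-0.3000
After 2 (thin lens f=22): x=-6.5000 theta=-1/220 (≈-0.0045)
After 3 (propagate distance d=24): x=-727/110 (≈-6.6091) theta=-1/220 (≈-0.0045)
After 4 (thin lens f=56): x=-727/110 (≈-6.6091) theta=699/6160 (≈0.1135)
After 5 (propagate distance d=32): x=-2293/770 (≈-2.9779) theta=699/6160 (≈0.1135)
Rounded to 4 decimal places: x = -2.9779, theta = 0.1135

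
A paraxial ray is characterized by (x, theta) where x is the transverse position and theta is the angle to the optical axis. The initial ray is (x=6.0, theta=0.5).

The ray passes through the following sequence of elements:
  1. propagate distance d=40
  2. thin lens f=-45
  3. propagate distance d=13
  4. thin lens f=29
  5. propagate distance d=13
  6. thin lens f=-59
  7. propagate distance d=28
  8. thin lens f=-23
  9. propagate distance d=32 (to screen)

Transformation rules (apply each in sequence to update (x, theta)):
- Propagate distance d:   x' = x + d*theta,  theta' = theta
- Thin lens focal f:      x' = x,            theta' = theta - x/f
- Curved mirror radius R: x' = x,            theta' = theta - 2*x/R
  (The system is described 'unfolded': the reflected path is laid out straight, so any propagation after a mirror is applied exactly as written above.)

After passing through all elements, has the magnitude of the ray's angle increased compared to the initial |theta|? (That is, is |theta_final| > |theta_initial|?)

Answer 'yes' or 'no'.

Initial: x=6.0000 theta=0.5000
After 1 (propagate distance d=40): x=26.0000 theta=0.5000
After 2 (thin lens f=-45): x=26.0000 theta=97/90 (≈1.0778)
After 3 (propagate distance d=13): x=3601/90 (≈40.0111) theta=97/90 (≈1.0778)
After 4 (thin lens f=29): x=3601/90 (≈40.0111) theta=-394/1305 (≈-0.3019)
After 5 (propagate distance d=13): x=2093/58 (≈36.0862) theta=-394/1305 (≈-0.3019)
After 6 (thin lens f=-59): x=2093/58 (≈36.0862) theta=47693/153990 (≈0.3097)
After 7 (propagate distance d=28): x=6892319/153990 (≈44.7582) theta=47693/153990 (≈0.3097)
After 8 (thin lens f=-23): x=6892319/153990 (≈44.7582) theta=1331543/590295 (≈2.2557)
After 9 (propagate distance d=32 (to screen)): x=414179593/3541770 (≈116.9414) theta=1331543/590295 (≈2.2557)
|theta_initial|=0.5000 |theta_final|=1331543/590295 (≈2.2557) -> increased

Answer: yes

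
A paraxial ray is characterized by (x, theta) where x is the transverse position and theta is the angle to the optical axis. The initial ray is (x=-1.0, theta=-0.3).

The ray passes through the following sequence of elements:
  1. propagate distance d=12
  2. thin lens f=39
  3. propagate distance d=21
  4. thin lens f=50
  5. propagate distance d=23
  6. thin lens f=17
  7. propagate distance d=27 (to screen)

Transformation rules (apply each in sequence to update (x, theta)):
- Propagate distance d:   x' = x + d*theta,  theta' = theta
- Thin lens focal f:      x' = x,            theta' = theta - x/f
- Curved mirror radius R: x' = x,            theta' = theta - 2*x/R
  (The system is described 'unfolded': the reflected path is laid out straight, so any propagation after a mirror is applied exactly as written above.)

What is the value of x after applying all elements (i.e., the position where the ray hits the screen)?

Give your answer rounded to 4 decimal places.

Initial: x=-1.0000 theta=-0.3000
After 1 (propagate distance d=12): x=-4.6000 theta=-0.3000
After 2 (thin lens f=39): x=-4.6000 theta=-71/390 (≈-0.1821)
After 3 (propagate distance d=21): x=-219/26 (≈-8.4231) theta=-71/390 (≈-0.1821)
After 4 (thin lens f=50): x=-219/26 (≈-8.4231) theta=-53/3900 (≈-0.0136)
After 5 (propagate distance d=23): x=-34069/3900 (≈-8.7356) theta=-53/3900 (≈-0.0136)
After 6 (thin lens f=17): x=-34069/3900 (≈-8.7356) theta=2764/5525 (≈0.5003)
After 7 (propagate distance d=27 (to screen)): x=316363/66300 (≈4.7717) theta=2764/5525 (≈0.5003)
Rounded to 4 decimal places: x = 4.7717

Answer: 4.7717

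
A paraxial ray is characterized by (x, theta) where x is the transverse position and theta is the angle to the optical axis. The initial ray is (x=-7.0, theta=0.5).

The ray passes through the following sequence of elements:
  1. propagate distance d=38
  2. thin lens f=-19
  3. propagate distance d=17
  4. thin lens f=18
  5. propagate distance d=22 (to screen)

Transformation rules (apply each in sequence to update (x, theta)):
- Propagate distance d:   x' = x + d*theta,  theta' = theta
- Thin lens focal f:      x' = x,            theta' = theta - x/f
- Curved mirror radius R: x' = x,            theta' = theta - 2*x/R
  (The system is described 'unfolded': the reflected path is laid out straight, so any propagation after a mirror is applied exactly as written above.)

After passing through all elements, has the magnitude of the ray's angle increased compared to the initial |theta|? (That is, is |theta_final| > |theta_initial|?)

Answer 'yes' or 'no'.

Answer: yes

Derivation:
Initial: x=-7.0000 theta=0.5000
After 1 (propagate distance d=38): x=12.0000 theta=0.5000
After 2 (thin lens f=-19): x=12.0000 theta=43/38 (≈1.1316)
After 3 (propagate distance d=17): x=1187/38 (≈31.2368) theta=43/38 (≈1.1316)
After 4 (thin lens f=18): x=1187/38 (≈31.2368) theta=-413/684 (≈-0.6038)
After 5 (propagate distance d=22 (to screen)): x=3070/171 (≈17.9532) theta=-413/684 (≈-0.6038)
|theta_initial|=0.5000 |theta_final|=413/684 (≈0.6038) -> increased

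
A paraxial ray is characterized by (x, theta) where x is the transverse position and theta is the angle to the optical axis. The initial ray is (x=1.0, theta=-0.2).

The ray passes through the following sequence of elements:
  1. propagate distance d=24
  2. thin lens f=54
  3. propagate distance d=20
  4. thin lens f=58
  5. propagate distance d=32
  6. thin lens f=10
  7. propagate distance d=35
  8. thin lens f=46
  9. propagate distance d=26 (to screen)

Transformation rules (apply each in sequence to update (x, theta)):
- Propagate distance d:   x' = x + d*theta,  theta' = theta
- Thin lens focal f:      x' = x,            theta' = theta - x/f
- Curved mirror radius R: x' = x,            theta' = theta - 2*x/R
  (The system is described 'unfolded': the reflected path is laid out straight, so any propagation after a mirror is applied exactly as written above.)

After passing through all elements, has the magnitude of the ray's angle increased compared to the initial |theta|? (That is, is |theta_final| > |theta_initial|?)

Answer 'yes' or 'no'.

Answer: yes

Derivation:
Initial: x=1.0000 theta=-0.2000
After 1 (propagate distance d=24): x=-3.8000 theta=-0.2000
After 2 (thin lens f=54): x=-3.8000 theta=-7/54 (≈-0.1296)
After 3 (propagate distance d=20): x=-863/135 (≈-6.3926) theta=-7/54 (≈-0.1296)
After 4 (thin lens f=58): x=-863/135 (≈-6.3926) theta=-76/3915 (≈-0.0194)
After 5 (propagate distance d=32): x=-1017/145 (≈-7.0138) theta=-76/3915 (≈-0.0194)
After 6 (thin lens f=10): x=-1017/145 (≈-7.0138) theta=26699/39150 (≈0.6820)
After 7 (propagate distance d=35): x=26395/1566 (≈16.8550) theta=26699/39150 (≈0.6820)
After 8 (thin lens f=46): x=26395/1566 (≈16.8550) theta=568279/1800900 (≈0.3156)
After 9 (propagate distance d=26 (to screen)): x=3760792/150075 (≈25.0594) theta=568279/1800900 (≈0.3156)
|theta_initial|=0.2000 |theta_final|=568279/1800900 (≈0.3156) -> increased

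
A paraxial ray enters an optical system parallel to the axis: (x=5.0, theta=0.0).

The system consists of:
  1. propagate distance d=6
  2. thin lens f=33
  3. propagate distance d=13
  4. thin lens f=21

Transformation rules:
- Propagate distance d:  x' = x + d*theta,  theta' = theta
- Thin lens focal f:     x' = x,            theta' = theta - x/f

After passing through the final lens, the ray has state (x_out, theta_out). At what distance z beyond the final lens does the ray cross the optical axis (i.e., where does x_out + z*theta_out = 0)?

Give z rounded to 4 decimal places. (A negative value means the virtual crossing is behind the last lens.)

Answer: 10.2439

Derivation:
Initial: x=5.0000 theta=0.0000
After 1 (propagate distance d=6): x=5.0000 theta=0.0000
After 2 (thin lens f=33): x=5.0000 theta=-5/33 (≈-0.1515)
After 3 (propagate distance d=13): x=100/33 (≈3.0303) theta=-5/33 (≈-0.1515)
After 4 (thin lens f=21): x=100/33 (≈3.0303) theta=-205/693 (≈-0.2958)
z_focus = -x_out/theta_out = -(100/33)/(-205/693) = 420/41 ≈ 10.2439
Rounded to 4 decimal places: z = 10.2439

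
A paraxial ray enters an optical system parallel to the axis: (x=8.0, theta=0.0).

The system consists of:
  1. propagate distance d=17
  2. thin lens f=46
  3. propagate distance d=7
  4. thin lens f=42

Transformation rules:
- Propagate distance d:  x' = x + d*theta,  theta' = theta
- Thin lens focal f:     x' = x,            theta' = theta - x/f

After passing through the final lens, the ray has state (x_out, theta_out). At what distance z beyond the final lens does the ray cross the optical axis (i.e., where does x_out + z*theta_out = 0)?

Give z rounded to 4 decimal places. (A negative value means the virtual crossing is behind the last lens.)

Initial: x=8.0000 theta=0.0000
After 1 (propagate distance d=17): x=8.0000 theta=0.0000
After 2 (thin lens f=46): x=8.0000 theta=-4/23 (≈-0.1739)
After 3 (propagate distance d=7): x=156/23 (≈6.7826) theta=-4/23 (≈-0.1739)
After 4 (thin lens f=42): x=156/23 (≈6.7826) theta=-54/161 (≈-0.3354)
z_focus = -x_out/theta_out = -(156/23)/(-54/161) = 182/9 ≈ 20.2222
Rounded to 4 decimal places: z = 20.2222

Answer: 20.2222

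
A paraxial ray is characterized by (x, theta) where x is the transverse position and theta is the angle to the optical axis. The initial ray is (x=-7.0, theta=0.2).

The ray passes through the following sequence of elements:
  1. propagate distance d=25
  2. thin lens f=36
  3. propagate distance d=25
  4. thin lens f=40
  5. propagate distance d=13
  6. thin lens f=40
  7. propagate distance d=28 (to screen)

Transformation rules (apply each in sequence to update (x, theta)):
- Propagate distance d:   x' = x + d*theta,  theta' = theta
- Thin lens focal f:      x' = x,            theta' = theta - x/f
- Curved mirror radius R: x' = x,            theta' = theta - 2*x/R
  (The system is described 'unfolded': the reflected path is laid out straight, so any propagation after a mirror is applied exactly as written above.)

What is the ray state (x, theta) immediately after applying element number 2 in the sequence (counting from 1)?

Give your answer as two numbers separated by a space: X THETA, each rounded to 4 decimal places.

Answer: -2.0000 0.2556

Derivation:
Initial: x=-7.0000 theta=0.2000
After 1 (propagate distance d=25): x=-2.0000 theta=0.2000
After 2 (thin lens f=36): x=-2.0000 theta=23/90 (≈0.2556)
Rounded to 4 decimal places: x = -2.0000, theta = 0.2556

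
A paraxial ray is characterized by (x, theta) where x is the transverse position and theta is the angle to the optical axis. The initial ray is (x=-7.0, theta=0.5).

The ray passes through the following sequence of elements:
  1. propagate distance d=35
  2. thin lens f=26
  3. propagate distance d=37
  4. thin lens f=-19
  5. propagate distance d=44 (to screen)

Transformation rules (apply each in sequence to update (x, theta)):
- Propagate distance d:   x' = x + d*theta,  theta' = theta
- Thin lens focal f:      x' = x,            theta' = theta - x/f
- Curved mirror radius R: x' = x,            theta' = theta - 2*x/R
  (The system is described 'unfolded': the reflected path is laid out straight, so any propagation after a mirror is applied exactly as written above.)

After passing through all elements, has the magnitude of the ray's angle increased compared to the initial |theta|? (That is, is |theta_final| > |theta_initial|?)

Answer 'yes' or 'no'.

Initial: x=-7.0000 theta=0.5000
After 1 (propagate distance d=35): x=10.5000 theta=0.5000
After 2 (thin lens f=26): x=10.5000 theta=5/52 (≈0.0962)
After 3 (propagate distance d=37): x=731/52 (≈14.0577) theta=5/52 (≈0.0962)
After 4 (thin lens f=-19): x=731/52 (≈14.0577) theta=413/494 (≈0.8360)
After 5 (propagate distance d=44 (to screen)): x=50233/988 (≈50.8431) theta=413/494 (≈0.8360)
|theta_initial|=0.5000 |theta_final|=413/494 (≈0.8360) -> increased

Answer: yes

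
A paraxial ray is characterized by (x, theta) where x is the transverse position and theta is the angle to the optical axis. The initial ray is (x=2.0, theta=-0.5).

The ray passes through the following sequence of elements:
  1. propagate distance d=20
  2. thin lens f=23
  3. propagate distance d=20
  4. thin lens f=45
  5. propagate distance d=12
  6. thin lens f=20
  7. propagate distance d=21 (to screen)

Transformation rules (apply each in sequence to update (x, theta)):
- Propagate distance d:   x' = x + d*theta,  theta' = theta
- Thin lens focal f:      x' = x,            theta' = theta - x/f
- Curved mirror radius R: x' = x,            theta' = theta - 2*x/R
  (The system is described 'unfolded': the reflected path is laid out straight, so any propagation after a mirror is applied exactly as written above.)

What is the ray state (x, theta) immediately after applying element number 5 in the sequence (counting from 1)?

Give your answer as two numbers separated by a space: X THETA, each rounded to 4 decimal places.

Answer: -9.9246 0.0932

Derivation:
Initial: x=2.0000 theta=-0.5000
After 1 (propagate distance d=20): x=-8.0000 theta=-0.5000
After 2 (thin lens f=23): x=-8.0000 theta=-7/46 (≈-0.1522)
After 3 (propagate distance d=20): x=-254/23 (≈-11.0435) theta=-7/46 (≈-0.1522)
After 4 (thin lens f=45): x=-254/23 (≈-11.0435) theta=193/2070 (≈0.0932)
After 5 (propagate distance d=12): x=-3424/345 (≈-9.9246) theta=193/2070 (≈0.0932)
Rounded to 4 decimal places: x = -9.9246, theta = 0.0932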